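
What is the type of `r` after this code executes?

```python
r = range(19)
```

range() returns a range object

range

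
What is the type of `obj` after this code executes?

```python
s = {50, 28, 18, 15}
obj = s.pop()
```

Popping from a set of ints returns int

int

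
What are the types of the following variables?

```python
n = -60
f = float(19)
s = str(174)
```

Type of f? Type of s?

f is float; s is str

float, str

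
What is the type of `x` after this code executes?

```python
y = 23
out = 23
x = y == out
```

Equality comparison returns bool

bool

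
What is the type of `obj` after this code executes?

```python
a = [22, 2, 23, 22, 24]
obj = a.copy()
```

list.copy() returns list

list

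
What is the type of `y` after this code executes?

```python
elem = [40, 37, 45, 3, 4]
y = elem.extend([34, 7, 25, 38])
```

list.extend() returns None

NoneType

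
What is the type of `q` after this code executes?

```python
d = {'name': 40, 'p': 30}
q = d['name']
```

Accessing dict[str, int] with key 'name' returns int value 40

int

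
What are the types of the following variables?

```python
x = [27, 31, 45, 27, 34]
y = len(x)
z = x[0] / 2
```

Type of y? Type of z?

len() returns int; int / int returns float

int, float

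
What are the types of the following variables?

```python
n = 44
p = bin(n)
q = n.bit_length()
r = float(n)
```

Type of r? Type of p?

float() returns float; bin() returns str

float, str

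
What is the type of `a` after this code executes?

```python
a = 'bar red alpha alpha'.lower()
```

str.lower() returns str

str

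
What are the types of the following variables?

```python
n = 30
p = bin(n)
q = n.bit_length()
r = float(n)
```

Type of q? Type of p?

int.bit_length() returns int; bin() returns str

int, str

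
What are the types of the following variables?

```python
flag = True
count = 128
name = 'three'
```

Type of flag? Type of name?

flag is bool; name is str

bool, str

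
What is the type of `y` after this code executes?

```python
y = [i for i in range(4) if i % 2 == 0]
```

A list comprehension [...] produces a list

list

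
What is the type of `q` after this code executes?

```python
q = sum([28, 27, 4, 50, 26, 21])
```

sum() of ints returns int

int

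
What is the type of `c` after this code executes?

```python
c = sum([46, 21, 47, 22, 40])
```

sum() of ints returns int

int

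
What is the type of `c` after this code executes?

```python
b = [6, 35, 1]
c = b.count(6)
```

list.count() returns int

int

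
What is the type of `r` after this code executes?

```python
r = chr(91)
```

chr() returns str (single character)

str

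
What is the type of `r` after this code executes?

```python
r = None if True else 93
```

Ternary: condition is True, if branch (None) taken → NoneType

NoneType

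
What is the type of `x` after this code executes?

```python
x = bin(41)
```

bin() returns str representation

str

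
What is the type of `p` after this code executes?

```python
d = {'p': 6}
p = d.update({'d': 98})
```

dict.update() returns None

NoneType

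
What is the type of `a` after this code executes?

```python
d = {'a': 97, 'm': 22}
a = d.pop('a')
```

dict.pop() returns the value (int)

int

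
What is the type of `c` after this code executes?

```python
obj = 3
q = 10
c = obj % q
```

int % int returns int (3 % 10 = 3)

int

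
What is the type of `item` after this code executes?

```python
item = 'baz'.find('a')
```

str.find() returns int (index, or -1)

int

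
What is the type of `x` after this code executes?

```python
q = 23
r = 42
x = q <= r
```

Comparison operators return bool

bool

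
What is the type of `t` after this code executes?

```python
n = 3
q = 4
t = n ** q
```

int ** positive int returns int (3 ** 4 = 81)

int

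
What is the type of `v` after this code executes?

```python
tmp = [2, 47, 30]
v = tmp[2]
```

Indexing a list of ints returns int (tmp[2] = 30)

int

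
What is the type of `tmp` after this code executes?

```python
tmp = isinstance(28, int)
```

isinstance() returns bool

bool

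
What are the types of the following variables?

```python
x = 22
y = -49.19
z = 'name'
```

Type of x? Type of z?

x is int; z is str

int, str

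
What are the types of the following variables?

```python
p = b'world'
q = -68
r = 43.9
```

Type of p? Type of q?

p is bytes; q is int

bytes, int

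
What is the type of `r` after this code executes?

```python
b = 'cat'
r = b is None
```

'is' comparison returns bool

bool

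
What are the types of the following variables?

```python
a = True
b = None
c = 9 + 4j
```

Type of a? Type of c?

a is bool; c is complex

bool, complex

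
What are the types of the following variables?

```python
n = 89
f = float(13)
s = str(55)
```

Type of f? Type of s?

f is float; s is str

float, str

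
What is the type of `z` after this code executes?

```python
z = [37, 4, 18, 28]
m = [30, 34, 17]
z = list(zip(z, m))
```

list(zip(...)) returns a list of tuples

list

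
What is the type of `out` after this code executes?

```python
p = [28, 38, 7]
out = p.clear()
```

list.clear() returns None

NoneType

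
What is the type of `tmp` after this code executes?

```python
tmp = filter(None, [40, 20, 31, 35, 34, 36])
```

filter() returns a filter iterator object

filter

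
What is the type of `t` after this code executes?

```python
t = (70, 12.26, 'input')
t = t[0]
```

Index 0 of tuple is 70 which is int

int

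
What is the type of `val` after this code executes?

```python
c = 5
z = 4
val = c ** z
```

int ** positive int returns int (5 ** 4 = 625)

int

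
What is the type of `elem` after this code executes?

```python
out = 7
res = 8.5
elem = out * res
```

int * float returns float (7 * 8.5 = 59.5)

float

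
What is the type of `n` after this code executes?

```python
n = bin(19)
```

bin() returns str representation

str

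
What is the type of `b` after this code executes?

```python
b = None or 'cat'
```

'or' with None returns the other value ('cat', str)

str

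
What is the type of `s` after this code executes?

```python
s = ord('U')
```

ord() returns int (Unicode code point)

int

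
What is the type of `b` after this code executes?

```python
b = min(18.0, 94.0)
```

min() of floats returns float

float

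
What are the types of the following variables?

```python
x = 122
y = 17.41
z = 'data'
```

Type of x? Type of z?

x is int; z is str

int, str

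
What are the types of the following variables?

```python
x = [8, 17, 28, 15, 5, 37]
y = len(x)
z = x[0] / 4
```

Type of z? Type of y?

int / int returns float; len() returns int

float, int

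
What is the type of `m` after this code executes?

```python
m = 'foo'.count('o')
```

str.count() returns int

int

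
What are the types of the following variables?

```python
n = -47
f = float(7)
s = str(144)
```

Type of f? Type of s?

f is float; s is str

float, str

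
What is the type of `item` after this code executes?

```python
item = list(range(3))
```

list(range(...)) returns list

list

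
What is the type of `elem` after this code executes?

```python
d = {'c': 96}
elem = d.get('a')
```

dict.get() returns None when key 'a' is not found and no default given

NoneType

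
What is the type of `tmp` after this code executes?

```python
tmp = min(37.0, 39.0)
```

min() of floats returns float

float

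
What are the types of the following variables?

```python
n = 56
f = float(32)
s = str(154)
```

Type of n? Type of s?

n is int; s is str

int, str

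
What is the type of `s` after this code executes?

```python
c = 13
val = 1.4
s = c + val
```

int + float returns float (13 + 1.4 = 14.4)

float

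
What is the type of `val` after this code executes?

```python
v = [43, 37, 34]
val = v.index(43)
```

list.index() returns int

int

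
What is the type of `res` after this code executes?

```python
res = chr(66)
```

chr() returns str (single character)

str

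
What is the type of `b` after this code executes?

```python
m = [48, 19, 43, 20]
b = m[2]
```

Indexing a list of ints returns int (m[2] = 43)

int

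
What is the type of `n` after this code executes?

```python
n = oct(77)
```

oct() returns str representation

str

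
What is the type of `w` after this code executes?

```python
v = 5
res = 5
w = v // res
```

int // int returns int (5 // 5 = 1)

int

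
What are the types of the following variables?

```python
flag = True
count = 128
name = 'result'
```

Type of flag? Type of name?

flag is bool; name is str

bool, str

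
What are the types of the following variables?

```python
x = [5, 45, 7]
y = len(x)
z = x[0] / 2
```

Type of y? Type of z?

len() returns int; int / int returns float

int, float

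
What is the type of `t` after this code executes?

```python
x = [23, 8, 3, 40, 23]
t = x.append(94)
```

list.append() returns None (mutates in place)

NoneType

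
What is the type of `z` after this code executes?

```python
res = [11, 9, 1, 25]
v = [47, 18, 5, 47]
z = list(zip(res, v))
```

list(zip(...)) returns a list of tuples

list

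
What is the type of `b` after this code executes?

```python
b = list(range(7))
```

list(range(...)) returns list

list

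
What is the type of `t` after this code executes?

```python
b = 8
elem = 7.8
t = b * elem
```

int * float returns float (8 * 7.8 = 62.4)

float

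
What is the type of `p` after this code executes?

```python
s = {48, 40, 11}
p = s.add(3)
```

set.add() returns None (mutates in place)

NoneType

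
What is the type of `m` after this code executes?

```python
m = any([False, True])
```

any() returns bool

bool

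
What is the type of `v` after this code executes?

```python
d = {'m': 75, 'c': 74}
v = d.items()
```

dict.items() returns a dict_items view

dict_items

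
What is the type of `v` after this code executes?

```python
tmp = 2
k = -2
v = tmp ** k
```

int ** negative int returns float

float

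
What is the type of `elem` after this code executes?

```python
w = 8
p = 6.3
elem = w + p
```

int + float returns float (8 + 6.3 = 14.3)

float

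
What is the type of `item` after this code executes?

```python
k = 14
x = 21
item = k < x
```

Comparison operators return bool

bool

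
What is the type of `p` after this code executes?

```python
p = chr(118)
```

chr() returns str (single character)

str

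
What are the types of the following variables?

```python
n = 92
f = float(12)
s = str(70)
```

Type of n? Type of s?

n is int; s is str

int, str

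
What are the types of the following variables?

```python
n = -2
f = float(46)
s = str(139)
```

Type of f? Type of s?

f is float; s is str

float, str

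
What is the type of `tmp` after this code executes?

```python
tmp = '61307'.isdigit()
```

str.isdigit() returns bool

bool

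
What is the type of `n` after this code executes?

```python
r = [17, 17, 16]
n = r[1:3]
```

Slicing a list always returns a list

list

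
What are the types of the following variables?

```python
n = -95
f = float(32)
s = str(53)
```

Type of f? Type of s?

f is float; s is str

float, str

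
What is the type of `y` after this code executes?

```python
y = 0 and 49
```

'and' returns the first falsy value (0, which is int)

int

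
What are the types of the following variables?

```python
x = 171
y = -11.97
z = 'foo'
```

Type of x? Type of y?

x is int; y is float

int, float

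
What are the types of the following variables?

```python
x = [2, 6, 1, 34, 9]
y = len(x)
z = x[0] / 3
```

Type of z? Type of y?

int / int returns float; len() returns int

float, int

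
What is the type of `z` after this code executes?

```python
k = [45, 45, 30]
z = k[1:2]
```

Slicing a list always returns a list

list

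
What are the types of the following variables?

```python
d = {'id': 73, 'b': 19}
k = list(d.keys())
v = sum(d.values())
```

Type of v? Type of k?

sum of int values returns int; list(...) returns list

int, list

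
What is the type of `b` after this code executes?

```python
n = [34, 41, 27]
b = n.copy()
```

list.copy() returns list

list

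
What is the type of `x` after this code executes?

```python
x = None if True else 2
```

Ternary: condition is True, if branch (None) taken → NoneType

NoneType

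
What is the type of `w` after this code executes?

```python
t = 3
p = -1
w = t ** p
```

int ** negative int returns float

float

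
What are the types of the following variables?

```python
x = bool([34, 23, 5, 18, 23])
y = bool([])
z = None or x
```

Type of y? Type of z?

bool() returns bool; None or <bool> returns the bool

bool, bool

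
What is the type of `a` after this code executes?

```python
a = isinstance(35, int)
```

isinstance() returns bool

bool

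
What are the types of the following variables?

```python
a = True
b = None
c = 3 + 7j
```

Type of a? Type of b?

a is bool; b is NoneType

bool, NoneType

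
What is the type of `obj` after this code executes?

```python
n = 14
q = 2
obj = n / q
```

int / int always returns float in Python 3 (14 / 2 = 7)

float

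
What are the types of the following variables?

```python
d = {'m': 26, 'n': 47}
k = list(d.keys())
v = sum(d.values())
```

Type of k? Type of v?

list(...) returns list; sum of int values returns int

list, int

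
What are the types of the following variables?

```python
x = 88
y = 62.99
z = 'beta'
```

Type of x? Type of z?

x is int; z is str

int, str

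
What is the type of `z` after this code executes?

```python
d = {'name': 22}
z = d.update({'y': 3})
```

dict.update() returns None

NoneType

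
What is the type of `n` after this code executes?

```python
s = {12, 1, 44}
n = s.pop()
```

Popping from a set of ints returns int

int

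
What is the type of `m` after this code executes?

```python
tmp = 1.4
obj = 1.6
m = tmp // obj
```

float // float returns float (floor division preserves float type)

float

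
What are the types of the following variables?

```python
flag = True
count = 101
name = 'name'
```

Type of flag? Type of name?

flag is bool; name is str

bool, str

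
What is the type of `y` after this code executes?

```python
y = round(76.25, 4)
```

round() with ndigits arg returns float

float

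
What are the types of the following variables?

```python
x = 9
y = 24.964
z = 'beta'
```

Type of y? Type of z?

y is float; z is str

float, str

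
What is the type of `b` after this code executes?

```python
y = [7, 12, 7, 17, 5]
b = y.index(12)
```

list.index() returns int

int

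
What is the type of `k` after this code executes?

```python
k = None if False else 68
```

Ternary: condition is False, else branch (68) taken → int

int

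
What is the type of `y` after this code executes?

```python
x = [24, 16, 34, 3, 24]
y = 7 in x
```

'in' operator returns bool

bool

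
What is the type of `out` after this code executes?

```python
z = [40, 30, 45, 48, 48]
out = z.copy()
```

list.copy() returns list

list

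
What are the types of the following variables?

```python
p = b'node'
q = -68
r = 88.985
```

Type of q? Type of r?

q is int; r is float

int, float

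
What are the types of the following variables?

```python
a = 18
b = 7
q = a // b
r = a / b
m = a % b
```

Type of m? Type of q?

int % int returns int; int // int returns int

int, int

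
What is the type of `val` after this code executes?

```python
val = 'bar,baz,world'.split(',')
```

str.split() returns list

list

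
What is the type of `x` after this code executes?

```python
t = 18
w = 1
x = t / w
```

int / int always returns float in Python 3 (18 / 1 = 18)

float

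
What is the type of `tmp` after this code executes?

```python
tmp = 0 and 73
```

'and' returns the first falsy value (0, which is int)

int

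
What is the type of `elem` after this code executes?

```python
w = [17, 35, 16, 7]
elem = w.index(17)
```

list.index() returns int

int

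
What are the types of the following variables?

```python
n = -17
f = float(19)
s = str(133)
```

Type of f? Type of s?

f is float; s is str

float, str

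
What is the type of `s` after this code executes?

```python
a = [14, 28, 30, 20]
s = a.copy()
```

list.copy() returns list

list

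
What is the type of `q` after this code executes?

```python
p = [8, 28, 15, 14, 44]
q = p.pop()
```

list.pop() returns the popped element (int here)

int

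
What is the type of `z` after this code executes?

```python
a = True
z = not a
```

'not' always returns bool

bool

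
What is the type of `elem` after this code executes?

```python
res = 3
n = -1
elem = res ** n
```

int ** negative int returns float

float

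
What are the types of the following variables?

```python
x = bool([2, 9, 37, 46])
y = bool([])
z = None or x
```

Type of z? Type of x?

None or <bool> returns the bool; bool() returns bool

bool, bool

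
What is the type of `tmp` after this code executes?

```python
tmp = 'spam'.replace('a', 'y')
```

str.replace() returns str

str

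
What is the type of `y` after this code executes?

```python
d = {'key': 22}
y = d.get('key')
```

dict.get() returns the value (int) when key is found

int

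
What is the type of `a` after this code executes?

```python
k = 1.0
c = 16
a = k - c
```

float - int returns float (1.0 - 16 = -15.0)

float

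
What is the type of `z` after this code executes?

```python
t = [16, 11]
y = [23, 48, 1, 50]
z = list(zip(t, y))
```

list(zip(...)) returns a list of tuples

list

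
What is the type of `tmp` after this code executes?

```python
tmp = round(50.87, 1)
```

round() with ndigits arg returns float

float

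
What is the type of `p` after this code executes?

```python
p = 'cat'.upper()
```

str.upper() returns str

str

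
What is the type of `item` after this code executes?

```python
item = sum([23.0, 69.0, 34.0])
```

sum() of floats returns float

float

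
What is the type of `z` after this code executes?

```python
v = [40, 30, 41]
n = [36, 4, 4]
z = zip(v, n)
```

zip() returns a zip iterator object

zip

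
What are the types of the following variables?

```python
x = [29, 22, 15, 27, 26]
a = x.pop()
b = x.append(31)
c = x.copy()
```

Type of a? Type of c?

list.pop() returns the element (int); list.copy() returns list

int, list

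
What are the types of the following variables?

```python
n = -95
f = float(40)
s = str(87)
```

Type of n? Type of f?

n is int; f is float

int, float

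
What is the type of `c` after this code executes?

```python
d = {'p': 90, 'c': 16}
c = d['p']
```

Accessing dict[str, int] with key 'p' returns int value 90

int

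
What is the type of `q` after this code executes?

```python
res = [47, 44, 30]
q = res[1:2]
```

Slicing a list always returns a list

list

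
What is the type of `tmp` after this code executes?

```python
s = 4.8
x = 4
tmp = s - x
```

float - int returns float (4.8 - 4 = 0.8)

float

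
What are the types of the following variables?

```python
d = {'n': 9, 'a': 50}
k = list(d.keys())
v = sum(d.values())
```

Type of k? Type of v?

list(...) returns list; sum of int values returns int

list, int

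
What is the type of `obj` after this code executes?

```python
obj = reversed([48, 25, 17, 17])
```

reversed() on a list returns a list_reverseiterator

list_reverseiterator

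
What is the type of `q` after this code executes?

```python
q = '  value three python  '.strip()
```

str.strip() returns str

str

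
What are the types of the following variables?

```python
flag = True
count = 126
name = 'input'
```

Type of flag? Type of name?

flag is bool; name is str

bool, str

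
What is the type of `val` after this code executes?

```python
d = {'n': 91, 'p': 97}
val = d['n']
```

Accessing dict[str, int] with key 'n' returns int value 91

int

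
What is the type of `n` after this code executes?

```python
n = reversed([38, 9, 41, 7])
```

reversed() on a list returns a list_reverseiterator

list_reverseiterator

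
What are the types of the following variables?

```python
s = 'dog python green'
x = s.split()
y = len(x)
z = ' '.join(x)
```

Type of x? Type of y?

str.split() returns list; len() returns int

list, int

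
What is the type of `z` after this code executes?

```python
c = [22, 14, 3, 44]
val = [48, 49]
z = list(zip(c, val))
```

list(zip(...)) returns a list of tuples

list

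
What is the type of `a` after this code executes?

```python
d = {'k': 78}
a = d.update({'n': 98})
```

dict.update() returns None

NoneType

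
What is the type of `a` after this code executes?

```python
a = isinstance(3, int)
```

isinstance() returns bool

bool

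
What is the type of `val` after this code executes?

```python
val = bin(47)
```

bin() returns str representation

str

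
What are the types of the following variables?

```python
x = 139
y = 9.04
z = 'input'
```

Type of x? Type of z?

x is int; z is str

int, str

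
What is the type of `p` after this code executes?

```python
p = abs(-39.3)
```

abs() of float returns float

float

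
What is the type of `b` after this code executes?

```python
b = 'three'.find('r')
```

str.find() returns int (index, or -1)

int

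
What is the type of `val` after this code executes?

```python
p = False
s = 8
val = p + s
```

bool + int returns int (False is 0, so 0 + 8 = 8)

int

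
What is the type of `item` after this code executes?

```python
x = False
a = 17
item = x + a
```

bool + int returns int (False is 0, so 0 + 17 = 17)

int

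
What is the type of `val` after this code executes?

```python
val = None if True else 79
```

Ternary: condition is True, if branch (None) taken → NoneType

NoneType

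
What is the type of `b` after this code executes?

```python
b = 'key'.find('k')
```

str.find() returns int (index, or -1)

int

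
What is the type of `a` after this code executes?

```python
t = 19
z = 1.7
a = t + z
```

int + float returns float (19 + 1.7 = 20.7)

float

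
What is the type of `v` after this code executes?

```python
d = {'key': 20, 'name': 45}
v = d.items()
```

dict.items() returns a dict_items view

dict_items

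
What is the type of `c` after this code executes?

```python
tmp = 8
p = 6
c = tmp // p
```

int // int returns int (8 // 6 = 1)

int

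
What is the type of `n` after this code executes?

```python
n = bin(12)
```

bin() returns str representation

str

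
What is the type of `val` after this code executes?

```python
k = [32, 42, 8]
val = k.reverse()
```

list.reverse() returns None

NoneType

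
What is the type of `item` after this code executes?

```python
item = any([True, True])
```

any() returns bool

bool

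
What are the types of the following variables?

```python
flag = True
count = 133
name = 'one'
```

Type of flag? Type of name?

flag is bool; name is str

bool, str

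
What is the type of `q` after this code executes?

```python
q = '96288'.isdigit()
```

str.isdigit() returns bool

bool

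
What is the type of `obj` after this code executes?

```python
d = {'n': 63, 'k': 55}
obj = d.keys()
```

.keys() returns a dict_keys view object

dict_keys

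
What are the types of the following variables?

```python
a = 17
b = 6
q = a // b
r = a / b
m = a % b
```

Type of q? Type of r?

int // int returns int; int / int returns float

int, float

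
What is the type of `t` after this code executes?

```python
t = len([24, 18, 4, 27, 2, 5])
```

len() always returns int

int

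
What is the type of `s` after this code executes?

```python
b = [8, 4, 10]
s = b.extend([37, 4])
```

list.extend() returns None

NoneType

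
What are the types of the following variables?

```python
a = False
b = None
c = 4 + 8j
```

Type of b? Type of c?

b is NoneType; c is complex

NoneType, complex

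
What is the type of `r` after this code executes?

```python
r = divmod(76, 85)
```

divmod() returns a tuple (quotient, remainder)

tuple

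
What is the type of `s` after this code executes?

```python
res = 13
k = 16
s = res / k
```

int / int always returns float in Python 3 (13 / 16 = 0.8125)

float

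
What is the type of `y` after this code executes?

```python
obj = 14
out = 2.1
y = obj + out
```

int + float returns float (14 + 2.1 = 16.1)

float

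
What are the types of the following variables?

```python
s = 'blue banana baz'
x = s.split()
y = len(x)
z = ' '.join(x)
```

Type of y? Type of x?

len() returns int; str.split() returns list

int, list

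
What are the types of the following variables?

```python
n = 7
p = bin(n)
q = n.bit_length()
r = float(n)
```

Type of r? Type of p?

float() returns float; bin() returns str

float, str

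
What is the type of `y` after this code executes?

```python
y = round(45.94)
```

round() with no ndigits arg returns int

int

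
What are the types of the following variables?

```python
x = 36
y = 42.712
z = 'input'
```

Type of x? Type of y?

x is int; y is float

int, float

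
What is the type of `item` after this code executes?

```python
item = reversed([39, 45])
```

reversed() on a list returns a list_reverseiterator

list_reverseiterator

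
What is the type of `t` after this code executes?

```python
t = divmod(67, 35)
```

divmod() returns a tuple (quotient, remainder)

tuple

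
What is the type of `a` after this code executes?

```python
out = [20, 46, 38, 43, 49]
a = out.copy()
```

list.copy() returns list

list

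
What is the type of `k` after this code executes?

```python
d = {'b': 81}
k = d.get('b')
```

dict.get() returns the value (int) when key is found

int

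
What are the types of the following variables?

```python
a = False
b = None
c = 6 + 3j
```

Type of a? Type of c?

a is bool; c is complex

bool, complex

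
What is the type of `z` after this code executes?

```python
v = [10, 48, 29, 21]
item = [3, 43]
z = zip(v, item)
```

zip() returns a zip iterator object

zip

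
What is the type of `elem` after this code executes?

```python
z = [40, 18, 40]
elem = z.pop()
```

list.pop() returns the popped element (int here)

int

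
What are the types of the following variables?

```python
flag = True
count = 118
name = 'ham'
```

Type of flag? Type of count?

flag is bool; count is int

bool, int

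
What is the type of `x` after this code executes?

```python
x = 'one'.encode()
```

str.encode() returns bytes

bytes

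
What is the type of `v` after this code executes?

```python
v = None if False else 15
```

Ternary: condition is False, else branch (15) taken → int

int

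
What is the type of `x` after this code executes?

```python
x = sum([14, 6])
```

sum() of ints returns int

int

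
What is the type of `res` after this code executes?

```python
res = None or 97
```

'or' with None returns the other value (97, int)

int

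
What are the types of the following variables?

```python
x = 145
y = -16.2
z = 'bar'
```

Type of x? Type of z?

x is int; z is str

int, str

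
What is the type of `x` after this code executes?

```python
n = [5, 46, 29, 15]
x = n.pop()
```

list.pop() returns the popped element (int here)

int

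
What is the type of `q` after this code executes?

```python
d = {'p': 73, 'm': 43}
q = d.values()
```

.values() returns a dict_values view object

dict_values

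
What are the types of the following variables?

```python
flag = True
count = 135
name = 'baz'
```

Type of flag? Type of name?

flag is bool; name is str

bool, str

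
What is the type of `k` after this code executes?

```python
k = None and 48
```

'and' returns first falsy value (None)

NoneType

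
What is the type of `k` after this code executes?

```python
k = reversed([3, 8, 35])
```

reversed() on a list returns a list_reverseiterator

list_reverseiterator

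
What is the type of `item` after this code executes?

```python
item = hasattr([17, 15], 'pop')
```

hasattr() returns bool

bool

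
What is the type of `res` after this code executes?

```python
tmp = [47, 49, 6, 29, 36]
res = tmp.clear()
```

list.clear() returns None

NoneType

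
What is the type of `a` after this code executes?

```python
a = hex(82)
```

hex() returns str representation

str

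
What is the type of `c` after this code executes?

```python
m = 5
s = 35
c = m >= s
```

Comparison operators return bool

bool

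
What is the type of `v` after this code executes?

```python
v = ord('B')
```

ord() returns int (Unicode code point)

int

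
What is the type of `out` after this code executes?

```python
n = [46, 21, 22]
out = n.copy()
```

list.copy() returns list

list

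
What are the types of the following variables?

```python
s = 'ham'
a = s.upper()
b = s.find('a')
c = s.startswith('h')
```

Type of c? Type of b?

str.startswith() returns bool; str.find() returns int

bool, int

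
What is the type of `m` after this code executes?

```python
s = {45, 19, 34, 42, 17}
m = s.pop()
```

Popping from a set of ints returns int

int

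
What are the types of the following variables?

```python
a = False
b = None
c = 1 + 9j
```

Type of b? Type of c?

b is NoneType; c is complex

NoneType, complex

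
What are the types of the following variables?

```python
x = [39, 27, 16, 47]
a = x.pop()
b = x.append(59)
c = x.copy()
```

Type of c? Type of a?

list.copy() returns list; list.pop() returns the element (int)

list, int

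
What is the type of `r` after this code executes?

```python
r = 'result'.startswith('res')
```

str.startswith() returns bool

bool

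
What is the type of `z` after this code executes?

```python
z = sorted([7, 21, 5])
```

sorted() always returns list

list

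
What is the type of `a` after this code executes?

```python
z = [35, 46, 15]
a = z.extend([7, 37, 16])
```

list.extend() returns None

NoneType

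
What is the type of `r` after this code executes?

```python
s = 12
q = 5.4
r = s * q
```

int * float returns float (12 * 5.4 = 64.8)

float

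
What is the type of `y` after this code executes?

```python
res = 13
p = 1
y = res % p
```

int % int returns int (13 % 1 = 0)

int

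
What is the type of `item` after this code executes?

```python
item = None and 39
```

'and' returns first falsy value (None)

NoneType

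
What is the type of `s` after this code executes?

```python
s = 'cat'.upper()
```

str.upper() returns str

str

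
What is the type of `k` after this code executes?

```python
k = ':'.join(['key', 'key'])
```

str.join() returns str

str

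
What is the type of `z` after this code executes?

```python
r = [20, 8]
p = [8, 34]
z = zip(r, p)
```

zip() returns a zip iterator object

zip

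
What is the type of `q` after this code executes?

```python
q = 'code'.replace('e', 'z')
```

str.replace() returns str

str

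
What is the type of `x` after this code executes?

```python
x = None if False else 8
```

Ternary: condition is False, else branch (8) taken → int

int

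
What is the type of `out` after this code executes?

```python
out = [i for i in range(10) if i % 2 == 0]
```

A list comprehension [...] produces a list

list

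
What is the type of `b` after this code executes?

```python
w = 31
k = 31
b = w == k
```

Equality comparison returns bool

bool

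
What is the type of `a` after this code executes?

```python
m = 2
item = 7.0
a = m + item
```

int + float returns float (2 + 7.0 = 9.0)

float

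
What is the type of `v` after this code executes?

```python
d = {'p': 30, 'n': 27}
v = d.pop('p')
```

dict.pop() returns the value (int)

int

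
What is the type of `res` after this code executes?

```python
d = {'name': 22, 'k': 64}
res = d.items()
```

dict.items() returns a dict_items view

dict_items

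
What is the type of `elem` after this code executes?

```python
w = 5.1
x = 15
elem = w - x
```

float - int returns float (5.1 - 15 = -9.9)

float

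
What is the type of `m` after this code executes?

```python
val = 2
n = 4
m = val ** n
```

int ** positive int returns int (2 ** 4 = 16)

int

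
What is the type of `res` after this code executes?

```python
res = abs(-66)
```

abs() of int returns int

int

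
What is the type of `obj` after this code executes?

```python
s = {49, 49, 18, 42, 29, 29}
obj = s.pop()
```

Popping from a set of ints returns int

int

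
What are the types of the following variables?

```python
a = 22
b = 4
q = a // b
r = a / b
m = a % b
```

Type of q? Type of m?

int // int returns int; int % int returns int

int, int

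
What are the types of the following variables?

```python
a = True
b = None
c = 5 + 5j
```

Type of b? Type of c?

b is NoneType; c is complex

NoneType, complex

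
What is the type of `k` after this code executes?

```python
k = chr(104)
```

chr() returns str (single character)

str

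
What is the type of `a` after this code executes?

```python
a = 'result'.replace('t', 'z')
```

str.replace() returns str

str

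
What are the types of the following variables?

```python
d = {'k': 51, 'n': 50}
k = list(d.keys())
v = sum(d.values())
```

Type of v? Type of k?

sum of int values returns int; list(...) returns list

int, list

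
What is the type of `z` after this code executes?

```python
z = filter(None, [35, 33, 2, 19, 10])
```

filter() returns a filter iterator object

filter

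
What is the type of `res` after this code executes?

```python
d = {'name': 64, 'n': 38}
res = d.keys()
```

.keys() returns a dict_keys view object

dict_keys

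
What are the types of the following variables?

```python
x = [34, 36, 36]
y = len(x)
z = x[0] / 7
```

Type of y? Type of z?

len() returns int; int / int returns float

int, float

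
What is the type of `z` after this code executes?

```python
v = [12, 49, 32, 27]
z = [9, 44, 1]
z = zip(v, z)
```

zip() returns a zip iterator object

zip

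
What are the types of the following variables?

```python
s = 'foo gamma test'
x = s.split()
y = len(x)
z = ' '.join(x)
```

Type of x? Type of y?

str.split() returns list; len() returns int

list, int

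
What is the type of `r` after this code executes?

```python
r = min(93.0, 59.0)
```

min() of floats returns float

float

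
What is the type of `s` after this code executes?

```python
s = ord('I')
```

ord() returns int (Unicode code point)

int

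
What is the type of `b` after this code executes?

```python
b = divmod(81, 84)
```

divmod() returns a tuple (quotient, remainder)

tuple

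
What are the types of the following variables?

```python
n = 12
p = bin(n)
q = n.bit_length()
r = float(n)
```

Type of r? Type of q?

float() returns float; int.bit_length() returns int

float, int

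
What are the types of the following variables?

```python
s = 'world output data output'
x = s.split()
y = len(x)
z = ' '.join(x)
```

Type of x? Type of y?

str.split() returns list; len() returns int

list, int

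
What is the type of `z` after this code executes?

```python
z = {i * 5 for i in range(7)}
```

A set comprehension {expr for x in iterable} produces a set

set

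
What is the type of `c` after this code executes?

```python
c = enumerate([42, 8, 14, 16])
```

enumerate() returns an enumerate iterator object

enumerate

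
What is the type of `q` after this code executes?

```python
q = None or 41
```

'or' with None returns the other value (41, int)

int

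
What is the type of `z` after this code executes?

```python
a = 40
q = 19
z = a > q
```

Comparison operators return bool

bool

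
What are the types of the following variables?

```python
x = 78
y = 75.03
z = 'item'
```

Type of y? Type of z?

y is float; z is str

float, str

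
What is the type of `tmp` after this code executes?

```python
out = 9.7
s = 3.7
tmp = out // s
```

float // float returns float (floor division preserves float type)

float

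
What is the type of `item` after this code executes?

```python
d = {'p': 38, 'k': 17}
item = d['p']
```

Accessing dict[str, int] with key 'p' returns int value 38

int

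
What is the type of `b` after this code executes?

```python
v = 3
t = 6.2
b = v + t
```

int + float returns float (3 + 6.2 = 9.2)

float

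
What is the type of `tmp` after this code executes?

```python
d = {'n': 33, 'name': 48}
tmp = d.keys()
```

.keys() returns a dict_keys view object

dict_keys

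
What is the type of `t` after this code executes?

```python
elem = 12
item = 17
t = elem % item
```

int % int returns int (12 % 17 = 12)

int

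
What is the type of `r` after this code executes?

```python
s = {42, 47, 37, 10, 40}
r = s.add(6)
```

set.add() returns None (mutates in place)

NoneType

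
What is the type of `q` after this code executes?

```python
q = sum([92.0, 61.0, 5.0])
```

sum() of floats returns float

float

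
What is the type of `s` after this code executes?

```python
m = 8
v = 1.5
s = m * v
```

int * float returns float (8 * 1.5 = 12.0)

float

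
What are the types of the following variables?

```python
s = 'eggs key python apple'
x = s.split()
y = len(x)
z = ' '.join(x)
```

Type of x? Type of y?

str.split() returns list; len() returns int

list, int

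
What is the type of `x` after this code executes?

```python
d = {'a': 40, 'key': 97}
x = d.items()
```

dict.items() returns a dict_items view

dict_items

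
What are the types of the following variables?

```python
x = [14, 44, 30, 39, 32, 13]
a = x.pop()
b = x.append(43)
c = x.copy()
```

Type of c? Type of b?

list.copy() returns list; list.append() returns None

list, NoneType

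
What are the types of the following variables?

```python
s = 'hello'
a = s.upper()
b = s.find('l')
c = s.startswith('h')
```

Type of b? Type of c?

str.find() returns int; str.startswith() returns bool

int, bool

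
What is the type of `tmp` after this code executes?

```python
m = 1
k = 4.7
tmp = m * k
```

int * float returns float (1 * 4.7 = 4.7)

float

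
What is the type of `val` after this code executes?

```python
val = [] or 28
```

'or' returns first truthy value (28, which is int)

int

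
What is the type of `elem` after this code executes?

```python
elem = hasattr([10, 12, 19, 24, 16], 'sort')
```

hasattr() returns bool

bool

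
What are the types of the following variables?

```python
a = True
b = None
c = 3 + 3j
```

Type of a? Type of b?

a is bool; b is NoneType

bool, NoneType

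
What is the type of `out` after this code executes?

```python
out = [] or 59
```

'or' returns first truthy value (59, which is int)

int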